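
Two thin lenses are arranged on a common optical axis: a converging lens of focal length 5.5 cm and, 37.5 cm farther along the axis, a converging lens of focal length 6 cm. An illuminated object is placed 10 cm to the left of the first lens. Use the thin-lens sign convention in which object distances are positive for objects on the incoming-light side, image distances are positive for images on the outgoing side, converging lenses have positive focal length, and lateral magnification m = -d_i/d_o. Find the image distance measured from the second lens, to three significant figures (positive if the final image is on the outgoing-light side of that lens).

Lens 1: 1/d_i1 = 1/f_1 - 1/d_o1 = 1/5.5 - 1/10 = 0.08182 cm^-1, so d_i1 = 12.222 cm.
The intermediate image is 12.222 cm to the right of lens 1, so d_o2 = L - d_i1 = 37.5 - 12.222 = 25.278 cm.
Lens 2: 1/d_i2 = 1/f_2 - 1/d_o2 = 1/6 - 1/(25.278) = 0.12711 cm^-1, so d_i2 = 7.867 cm.

7.87 cm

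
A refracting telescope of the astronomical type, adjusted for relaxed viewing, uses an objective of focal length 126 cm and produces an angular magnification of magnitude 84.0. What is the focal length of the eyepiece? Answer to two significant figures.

|M| = f_obj/f_eye, so f_eye = f_obj/|M| = 126/84.0 = 1.500 cm.

1.5 cm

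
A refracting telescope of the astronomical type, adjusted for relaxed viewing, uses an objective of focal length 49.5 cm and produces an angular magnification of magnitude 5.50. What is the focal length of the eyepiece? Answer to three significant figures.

9.00 cm

|M| = f_obj/f_eye, so f_eye = f_obj/|M| = 49.5/5.5 = 9.000 cm.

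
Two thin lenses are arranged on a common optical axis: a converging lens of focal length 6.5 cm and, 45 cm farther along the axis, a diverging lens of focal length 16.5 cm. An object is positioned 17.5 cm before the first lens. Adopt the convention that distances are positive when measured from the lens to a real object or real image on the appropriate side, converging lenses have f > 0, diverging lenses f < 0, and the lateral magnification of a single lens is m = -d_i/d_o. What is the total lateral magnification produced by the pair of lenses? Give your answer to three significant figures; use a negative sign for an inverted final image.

First lens: d_i1 = 1/(1/6.5 - 1/17.5) = 10.341 cm.
m_1 = -(10.341)/17.5 = -0.5909.
Object distance for lens 2: d_o2 = 45 - 10.341 = 34.659 cm.
Second lens: d_i2 = 1/(1/(-16.5) - 1/(34.659)) = -11.178 cm.
m_2 = -(-11.178)/(34.659) = 0.3225.
Overall magnification: m = m_1 m_2 = -0.1906.

-0.191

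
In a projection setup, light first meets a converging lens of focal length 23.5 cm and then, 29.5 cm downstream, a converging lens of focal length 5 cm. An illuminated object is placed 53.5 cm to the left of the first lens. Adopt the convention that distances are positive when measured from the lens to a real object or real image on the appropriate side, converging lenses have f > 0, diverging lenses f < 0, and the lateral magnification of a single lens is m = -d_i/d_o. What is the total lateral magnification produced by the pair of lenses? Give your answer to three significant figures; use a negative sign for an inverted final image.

Applying the thin-lens equation to the first lens, 1/23.5 = 1/53.5 + 1/d_i1, which gives d_i1 = 41.908 cm.
Its lateral magnification is m_1 = -d_i1/d_o1 = -(41.908)/53.5 = -0.7833.
This image would form 41.908 cm past lens 1, i.e. 12.408 cm beyond lens 2, so it is a virtual object for lens 2: d_o2 = 29.5 - 41.908 = -12.408 cm.
Applying the thin-lens equation again with f_2 = 5 cm and d_o2 = -12.408 cm gives d_i2 = 3.564 cm.
m_2 = -(3.564)/(-12.408) = 0.2872.
Total m = m_1 x m_2 = (-0.7833)(0.2872) = -0.2250.

-0.225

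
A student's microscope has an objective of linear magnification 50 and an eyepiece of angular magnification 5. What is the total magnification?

250

The overall magnification of a compound microscope is the product of the objective and eyepiece magnifications:
M = M_obj x M_eye = 50 x 5 = 250.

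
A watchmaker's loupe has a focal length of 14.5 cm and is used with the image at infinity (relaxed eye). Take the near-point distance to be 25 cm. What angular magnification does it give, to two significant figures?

M = D/f = 25/14.5 = 1.724.

1.7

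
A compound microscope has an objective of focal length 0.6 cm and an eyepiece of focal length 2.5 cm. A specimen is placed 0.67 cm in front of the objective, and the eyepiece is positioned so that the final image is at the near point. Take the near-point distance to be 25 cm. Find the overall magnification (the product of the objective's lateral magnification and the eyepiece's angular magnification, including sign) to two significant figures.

Objective: 1/d_i = 1/f_obj - 1/d_o = 1/0.6 - 1/0.67 = 0.17413 cm^-1, so d_i = 5.743 cm.
m_obj = -d_i/d_o = -5.743/0.67 = -8.571.
Eyepiece angular magnification (image at near point): M_eye = 1 + D/f_e = 1 + 25/2.5 = 11.000.
Overall M = m_obj x M_eye = (-8.571)(11.000) = -94.29.

-94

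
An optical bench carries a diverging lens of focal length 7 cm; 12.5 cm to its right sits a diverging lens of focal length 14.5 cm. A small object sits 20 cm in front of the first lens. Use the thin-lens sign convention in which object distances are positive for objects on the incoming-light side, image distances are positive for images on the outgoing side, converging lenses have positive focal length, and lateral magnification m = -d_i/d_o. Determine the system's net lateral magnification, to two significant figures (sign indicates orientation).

0.12

Lens 1: 1/d_i1 = 1/f_1 - 1/d_o1 = 1/(-7) - 1/20 = -0.19286 cm^-1, so d_i1 = -5.185 cm.
m_1 = -(-5.185)/20 = 0.2593.
The intermediate image is virtual, 5.185 cm to the left of lens 1, so d_o2 = L - d_i1 = 12.5 - (-5.185) = 17.685 cm.
Lens 2: 1/d_i2 = 1/f_2 - 1/d_o2 = 1/(-14.5) - 1/(17.685) = -0.12551 cm^-1, so d_i2 = -7.967 cm.
m_2 = -(-7.967)/(17.685) = 0.4505.
Overall magnification: m = m_1 m_2 = 0.1168.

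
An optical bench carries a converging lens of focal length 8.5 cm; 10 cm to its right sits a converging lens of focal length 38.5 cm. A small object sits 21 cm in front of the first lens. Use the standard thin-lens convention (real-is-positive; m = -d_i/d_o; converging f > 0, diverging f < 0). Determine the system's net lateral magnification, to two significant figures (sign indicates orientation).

Lens 1: 1/d_i1 = 1/f_1 - 1/d_o1 = 1/8.5 - 1/21 = 0.07003 cm^-1, so d_i1 = 14.280 cm.
m_1 = -(14.280)/21 = -0.6800.
This image would form 14.280 cm past lens 1, i.e. 4.280 cm beyond lens 2, so it is a virtual object for lens 2: d_o2 = 10 - 14.280 = -4.280 cm.
Lens 2: 1/d_i2 = 1/f_2 - 1/d_o2 = 1/38.5 - 1/(-4.280) = 0.25962 cm^-1, so d_i2 = 3.852 cm.
m_2 = -(3.852)/(-4.280) = 0.9000.
Overall magnification: m = m_1 m_2 = -0.6120.

-0.61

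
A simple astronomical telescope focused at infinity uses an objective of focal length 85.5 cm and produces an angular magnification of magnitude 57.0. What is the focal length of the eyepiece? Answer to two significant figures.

|M| = f_obj/f_eye, so f_eye = f_obj/|M| = 85.5/57.0 = 1.500 cm.

1.5 cm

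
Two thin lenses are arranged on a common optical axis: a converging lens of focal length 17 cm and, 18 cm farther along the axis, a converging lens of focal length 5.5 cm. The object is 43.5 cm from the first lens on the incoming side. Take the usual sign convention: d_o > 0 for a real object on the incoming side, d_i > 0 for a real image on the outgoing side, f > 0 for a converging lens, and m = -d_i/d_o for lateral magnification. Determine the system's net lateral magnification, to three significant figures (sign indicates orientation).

-0.229

Applying the thin-lens equation to the first lens, 1/17 = 1/43.5 + 1/d_i1, which gives d_i1 = 27.906 cm.
Its lateral magnification is m_1 = -d_i1/d_o1 = -(27.906)/43.5 = -0.6415.
This image would form 27.906 cm past lens 1, i.e. 9.906 cm beyond lens 2, so it is a virtual object for lens 2: d_o2 = 18 - 27.906 = -9.906 cm.
Applying the thin-lens equation again with f_2 = 5.5 cm and d_o2 = -9.906 cm gives d_i2 = 3.536 cm.
m_2 = -(3.536)/(-9.906) = 0.3570.
Overall magnification: m = m_1 m_2 = -0.2290.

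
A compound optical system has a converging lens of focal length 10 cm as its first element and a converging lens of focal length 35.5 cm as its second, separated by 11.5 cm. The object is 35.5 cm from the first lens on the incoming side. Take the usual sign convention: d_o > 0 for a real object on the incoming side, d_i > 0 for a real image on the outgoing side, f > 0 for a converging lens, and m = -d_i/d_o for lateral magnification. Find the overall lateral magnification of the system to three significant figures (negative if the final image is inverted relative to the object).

First lens: d_i1 = 1/(1/10 - 1/35.5) = 13.922 cm.
m_1 = -(13.922)/35.5 = -0.3922.
Since 13.922 cm > 11.5 cm, the first image lies past the second lens and serves as a virtual object: d_o2 = L - d_i1 = -2.422 cm.
Second lens: d_i2 = 1/(1/35.5 - 1/(-2.422)) = 2.267 cm.
m_2 = -(2.267)/(-2.422) = 0.9361.
Total m = m_1 x m_2 = (-0.3922)(0.9361) = -0.3671.

-0.367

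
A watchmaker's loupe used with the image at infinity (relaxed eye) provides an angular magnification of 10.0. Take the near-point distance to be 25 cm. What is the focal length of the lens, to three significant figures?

For the image at infinity, M = D/f.
f = D/M = 25/10.0 = 2.500 cm.

2.50 cm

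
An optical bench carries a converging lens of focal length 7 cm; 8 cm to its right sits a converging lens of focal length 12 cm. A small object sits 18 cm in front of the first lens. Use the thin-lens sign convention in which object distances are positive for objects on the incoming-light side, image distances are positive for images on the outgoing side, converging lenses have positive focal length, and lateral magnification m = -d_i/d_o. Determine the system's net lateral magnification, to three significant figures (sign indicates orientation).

Lens 1: 1/d_i1 = 1/f_1 - 1/d_o1 = 1/7 - 1/18 = 0.08730 cm^-1, so d_i1 = 11.455 cm.
m_1 = -(11.455)/18 = -0.6364.
This image would form 11.455 cm past lens 1, i.e. 3.455 cm beyond lens 2, so it is a virtual object for lens 2: d_o2 = 8 - 11.455 = -3.455 cm.
Lens 2: 1/d_i2 = 1/f_2 - 1/d_o2 = 1/12 - 1/(-3.455) = 0.37281 cm^-1, so d_i2 = 2.682 cm.
m_2 = -(2.682)/(-3.455) = 0.7765.
The system's lateral magnification is m_1 m_2 = (-0.6364)(0.7765) = -0.4941.

-0.494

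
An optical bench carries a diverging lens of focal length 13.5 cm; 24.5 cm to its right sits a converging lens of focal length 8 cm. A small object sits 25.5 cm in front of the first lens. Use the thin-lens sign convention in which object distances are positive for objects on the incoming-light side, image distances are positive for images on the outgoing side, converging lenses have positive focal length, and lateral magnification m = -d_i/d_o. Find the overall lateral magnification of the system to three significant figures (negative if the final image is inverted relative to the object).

-0.109

Applying the thin-lens equation to the first lens, 1/(-13.5) = 1/25.5 + 1/d_i1, which gives d_i1 = -8.827 cm.
Its lateral magnification is m_1 = -d_i1/d_o1 = -(-8.827)/25.5 = 0.3462.
The intermediate image is virtual, 8.827 cm to the left of lens 1, so d_o2 = L - d_i1 = 24.5 - (-8.827) = 33.327 cm.
Applying the thin-lens equation again with f_2 = 8 cm and d_o2 = 33.327 cm gives d_i2 = 10.527 cm.
m_2 = -(10.527)/(33.327) = -0.3159.
Total m = m_1 x m_2 = (0.3462)(-0.3159) = -0.1093.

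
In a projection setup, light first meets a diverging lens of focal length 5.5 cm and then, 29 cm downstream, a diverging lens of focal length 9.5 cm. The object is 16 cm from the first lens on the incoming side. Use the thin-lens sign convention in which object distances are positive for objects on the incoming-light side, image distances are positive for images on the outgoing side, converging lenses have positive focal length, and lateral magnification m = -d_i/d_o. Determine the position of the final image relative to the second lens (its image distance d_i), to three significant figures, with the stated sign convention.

Applying the thin-lens equation to the first lens, 1/(-5.5) = 1/16 + 1/d_i1, which gives d_i1 = -4.093 cm.
With d_i1 < 0 the first image is virtual and lies on the object side; the object distance for lens 2 is d_o2 = 29 - (-4.093) = 33.093 cm.
Applying the thin-lens equation again with f_2 = -9.5 cm and d_o2 = 33.093 cm gives d_i2 = -7.381 cm.

-7.38 cm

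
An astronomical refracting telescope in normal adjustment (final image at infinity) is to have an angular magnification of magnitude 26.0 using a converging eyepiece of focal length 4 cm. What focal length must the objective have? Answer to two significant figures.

|M| = f_obj/|f_eye|, so f_obj = |M| x |f_eye| = 26.0 x 4 = 104.000 cm.

100 cm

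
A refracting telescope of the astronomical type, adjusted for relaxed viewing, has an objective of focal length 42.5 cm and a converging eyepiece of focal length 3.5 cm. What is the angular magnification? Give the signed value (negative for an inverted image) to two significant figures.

M = -f_obj/f_eye = -42.5/(3.5) = -12.143.

-12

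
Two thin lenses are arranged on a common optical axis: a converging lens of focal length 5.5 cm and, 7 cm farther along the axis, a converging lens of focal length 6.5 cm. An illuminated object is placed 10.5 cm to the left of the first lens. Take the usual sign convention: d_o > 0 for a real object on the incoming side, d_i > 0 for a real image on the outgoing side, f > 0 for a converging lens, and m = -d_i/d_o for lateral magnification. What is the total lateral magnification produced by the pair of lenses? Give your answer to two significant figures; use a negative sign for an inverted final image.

-0.65

Lens 1: 1/d_i1 = 1/f_1 - 1/d_o1 = 1/5.5 - 1/10.5 = 0.08658 cm^-1, so d_i1 = 11.550 cm.
m_1 = -(11.550)/10.5 = -1.1000.
Since 11.550 cm > 7 cm, the first image lies past the second lens and serves as a virtual object: d_o2 = L - d_i1 = -4.550 cm.
Lens 2: 1/d_i2 = 1/f_2 - 1/d_o2 = 1/6.5 - 1/(-4.550) = 0.37363 cm^-1, so d_i2 = 2.676 cm.
m_2 = -(2.676)/(-4.550) = 0.5882.
Total m = m_1 x m_2 = (-1.1000)(0.5882) = -0.6471.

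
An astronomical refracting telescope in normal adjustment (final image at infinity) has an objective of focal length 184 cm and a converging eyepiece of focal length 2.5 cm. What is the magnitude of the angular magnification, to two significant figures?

74

|M| = f_obj/|f_eye| = 184/2.5 = 73.600.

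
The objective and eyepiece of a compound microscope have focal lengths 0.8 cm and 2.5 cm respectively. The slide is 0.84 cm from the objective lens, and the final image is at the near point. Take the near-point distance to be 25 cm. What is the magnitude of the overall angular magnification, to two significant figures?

Objective: 1/d_i = 1/f_obj - 1/d_o = 1/0.8 - 1/0.84 = 0.05952 cm^-1, so d_i = 16.800 cm.
m_obj = -d_i/d_o = -16.800/0.84 = -20.000.
Eyepiece angular magnification (image at near point): M_eye = 1 + D/f_e = 1 + 25/2.5 = 11.000.
Overall M = m_obj x M_eye = (-20.000)(11.000) = -220.00.
|M| = 220.00.

220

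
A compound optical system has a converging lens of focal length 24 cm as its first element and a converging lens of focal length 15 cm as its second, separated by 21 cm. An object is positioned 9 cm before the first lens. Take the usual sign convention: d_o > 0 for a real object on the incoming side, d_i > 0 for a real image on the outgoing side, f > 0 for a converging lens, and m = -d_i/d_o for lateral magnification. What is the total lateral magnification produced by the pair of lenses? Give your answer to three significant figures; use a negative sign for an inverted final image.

-1.18

First lens: d_i1 = 1/(1/24 - 1/9) = -14.400 cm.
m_1 = -(-14.400)/9 = 1.6000.
The intermediate image is virtual, 14.400 cm to the left of lens 1, so d_o2 = L - d_i1 = 21 - (-14.400) = 35.400 cm.
Second lens: d_i2 = 1/(1/15 - 1/(35.400)) = 26.029 cm.
m_2 = -(26.029)/(35.400) = -0.7353.
The system's lateral magnification is m_1 m_2 = (1.6000)(-0.7353) = -1.1765.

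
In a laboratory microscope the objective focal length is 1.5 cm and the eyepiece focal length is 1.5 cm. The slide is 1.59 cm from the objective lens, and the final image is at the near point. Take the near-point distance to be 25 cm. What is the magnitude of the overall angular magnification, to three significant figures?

294

Objective: 1/d_i = 1/f_obj - 1/d_o = 1/1.5 - 1/1.59 = 0.03774 cm^-1, so d_i = 26.500 cm.
m_obj = -d_i/d_o = -26.500/1.59 = -16.667.
Eyepiece angular magnification (image at near point): M_eye = 1 + D/f_e = 1 + 25/1.5 = 17.667.
Overall M = m_obj x M_eye = (-16.667)(17.667) = -294.44.
|M| = 294.44.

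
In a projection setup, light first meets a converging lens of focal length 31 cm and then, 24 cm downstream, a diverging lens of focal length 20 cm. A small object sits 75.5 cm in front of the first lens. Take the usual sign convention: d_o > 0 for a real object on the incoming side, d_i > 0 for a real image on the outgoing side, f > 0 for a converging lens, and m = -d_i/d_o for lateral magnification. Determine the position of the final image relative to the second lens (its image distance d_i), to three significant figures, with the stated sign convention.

-66.5 cm

Lens 1: 1/d_i1 = 1/f_1 - 1/d_o1 = 1/31 - 1/75.5 = 0.01901 cm^-1, so d_i1 = 52.596 cm.
This image would form 52.596 cm past lens 1, i.e. 28.596 cm beyond lens 2, so it is a virtual object for lens 2: d_o2 = 24 - 52.596 = -28.596 cm.
Lens 2: 1/d_i2 = 1/f_2 - 1/d_o2 = 1/(-20) - 1/(-28.596) = -0.01503 cm^-1, so d_i2 = -66.536 cm.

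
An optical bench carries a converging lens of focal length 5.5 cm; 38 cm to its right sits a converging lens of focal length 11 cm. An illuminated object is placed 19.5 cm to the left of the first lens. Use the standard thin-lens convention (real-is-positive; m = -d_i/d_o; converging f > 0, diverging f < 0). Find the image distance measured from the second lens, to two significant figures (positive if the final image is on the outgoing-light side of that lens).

17 cm

Lens 1: 1/d_i1 = 1/f_1 - 1/d_o1 = 1/5.5 - 1/19.5 = 0.13054 cm^-1, so d_i1 = 7.661 cm.
Object distance for lens 2: d_o2 = 38 - 7.661 = 30.339 cm.
Lens 2: 1/d_i2 = 1/f_2 - 1/d_o2 = 1/11 - 1/(30.339) = 0.05795 cm^-1, so d_i2 = 17.257 cm.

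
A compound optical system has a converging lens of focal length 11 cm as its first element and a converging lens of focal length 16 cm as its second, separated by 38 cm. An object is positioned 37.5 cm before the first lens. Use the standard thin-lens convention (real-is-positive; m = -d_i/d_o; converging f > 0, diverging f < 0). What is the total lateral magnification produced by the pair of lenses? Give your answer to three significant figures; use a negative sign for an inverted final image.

Lens 1: 1/d_i1 = 1/f_1 - 1/d_o1 = 1/11 - 1/37.5 = 0.06424 cm^-1, so d_i1 = 15.566 cm.
m_1 = -(15.566)/37.5 = -0.4151.
That image sits 22.434 cm in front of the second lens, so d_o2 = 22.434 cm.
Lens 2: 1/d_i2 = 1/f_2 - 1/d_o2 = 1/16 - 1/(22.434) = 0.01792 cm^-1, so d_i2 = 55.789 cm.
m_2 = -(55.789)/(22.434) = -2.4868.
Total m = m_1 x m_2 = (-0.4151)(-2.4868) = 1.0323.

1.03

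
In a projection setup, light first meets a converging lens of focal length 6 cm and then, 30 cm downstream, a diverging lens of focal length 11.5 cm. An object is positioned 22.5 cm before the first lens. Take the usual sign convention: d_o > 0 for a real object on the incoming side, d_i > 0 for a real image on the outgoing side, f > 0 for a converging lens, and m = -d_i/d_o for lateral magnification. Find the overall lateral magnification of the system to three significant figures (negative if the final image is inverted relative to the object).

First lens: d_i1 = 1/(1/6 - 1/22.5) = 8.182 cm.
m_1 = -(8.182)/22.5 = -0.3636.
The intermediate image is 8.182 cm to the right of lens 1, so d_o2 = L - d_i1 = 30 - 8.182 = 21.818 cm.
Second lens: d_i2 = 1/(1/(-11.5) - 1/(21.818)) = -7.531 cm.
m_2 = -(-7.531)/(21.818) = 0.3452.
Total m = m_1 x m_2 = (-0.3636)(0.3452) = -0.1255.

-0.126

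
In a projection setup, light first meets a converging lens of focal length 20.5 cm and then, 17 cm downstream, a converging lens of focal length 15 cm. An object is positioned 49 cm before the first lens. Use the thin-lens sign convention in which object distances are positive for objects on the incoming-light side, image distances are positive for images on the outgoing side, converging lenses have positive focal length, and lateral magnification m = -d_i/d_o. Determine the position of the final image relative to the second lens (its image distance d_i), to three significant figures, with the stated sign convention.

First lens: d_i1 = 1/(1/20.5 - 1/49) = 35.246 cm.
This image would form 35.246 cm past lens 1, i.e. 18.246 cm beyond lens 2, so it is a virtual object for lens 2: d_o2 = 17 - 35.246 = -18.246 cm.
Second lens: d_i2 = 1/(1/15 - 1/(-18.246)) = 8.232 cm.

8.23 cm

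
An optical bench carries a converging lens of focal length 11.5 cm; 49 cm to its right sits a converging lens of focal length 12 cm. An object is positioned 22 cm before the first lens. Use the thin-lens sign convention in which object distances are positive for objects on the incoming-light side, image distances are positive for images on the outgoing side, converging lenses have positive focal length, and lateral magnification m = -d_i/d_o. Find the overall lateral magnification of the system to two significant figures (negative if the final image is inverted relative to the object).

1.0

First lens: d_i1 = 1/(1/11.5 - 1/22) = 24.095 cm.
m_1 = -(24.095)/22 = -1.0952.
That image sits 24.905 cm in front of the second lens, so d_o2 = 24.905 cm.
Second lens: d_i2 = 1/(1/12 - 1/(24.905)) = 23.159 cm.
m_2 = -(23.159)/(24.905) = -0.9299.
The system's lateral magnification is m_1 m_2 = (-1.0952)(-0.9299) = 1.0185.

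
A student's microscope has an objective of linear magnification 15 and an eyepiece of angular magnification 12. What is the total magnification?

The overall magnification of a compound microscope is the product of the objective and eyepiece magnifications:
M = M_obj x M_eye = 15 x 12 = 180.

180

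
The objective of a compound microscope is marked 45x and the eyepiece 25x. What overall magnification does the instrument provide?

The overall magnification of a compound microscope is the product of the objective and eyepiece magnifications:
M = M_obj x M_eye = 45 x 25 = 1125.

1125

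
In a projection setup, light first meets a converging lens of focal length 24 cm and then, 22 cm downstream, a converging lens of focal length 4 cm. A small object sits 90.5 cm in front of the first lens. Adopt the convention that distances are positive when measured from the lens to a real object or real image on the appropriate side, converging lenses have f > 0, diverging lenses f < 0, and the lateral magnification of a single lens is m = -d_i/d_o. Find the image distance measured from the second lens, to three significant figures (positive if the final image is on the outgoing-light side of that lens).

Lens 1: 1/d_i1 = 1/f_1 - 1/d_o1 = 1/24 - 1/90.5 = 0.03062 cm^-1, so d_i1 = 32.662 cm.
Since 32.662 cm > 22 cm, the first image lies past the second lens and serves as a virtual object: d_o2 = L - d_i1 = -10.662 cm.
Lens 2: 1/d_i2 = 1/f_2 - 1/d_o2 = 1/4 - 1/(-10.662) = 0.34379 cm^-1, so d_i2 = 2.909 cm.

2.91 cm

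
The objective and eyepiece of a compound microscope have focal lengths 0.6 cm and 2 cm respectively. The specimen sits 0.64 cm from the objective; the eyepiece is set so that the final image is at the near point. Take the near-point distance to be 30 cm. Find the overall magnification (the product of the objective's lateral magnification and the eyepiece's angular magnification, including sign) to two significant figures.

-240

Objective: 1/d_i = 1/f_obj - 1/d_o = 1/0.6 - 1/0.64 = 0.10417 cm^-1, so d_i = 9.600 cm.
m_obj = -d_i/d_o = -9.600/0.64 = -15.000.
Eyepiece angular magnification (image at near point): M_eye = 1 + D/f_e = 1 + 30/2 = 16.000.
Overall M = m_obj x M_eye = (-15.000)(16.000) = -240.00.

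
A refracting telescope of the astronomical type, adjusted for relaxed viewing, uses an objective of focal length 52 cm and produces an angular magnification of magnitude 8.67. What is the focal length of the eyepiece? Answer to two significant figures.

|M| = f_obj/f_eye, so f_eye = f_obj/|M| = 52/8.67 = 5.998 cm.

6.0 cm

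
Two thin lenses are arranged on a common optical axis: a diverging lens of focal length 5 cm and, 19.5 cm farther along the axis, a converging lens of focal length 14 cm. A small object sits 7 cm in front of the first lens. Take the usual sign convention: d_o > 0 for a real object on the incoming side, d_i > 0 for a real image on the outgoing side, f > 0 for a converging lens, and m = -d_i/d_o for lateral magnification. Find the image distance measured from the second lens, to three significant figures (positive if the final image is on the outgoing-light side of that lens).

37.3 cm

Lens 1: 1/d_i1 = 1/f_1 - 1/d_o1 = 1/(-5) - 1/7 = -0.34286 cm^-1, so d_i1 = -2.917 cm.
With d_i1 < 0 the first image is virtual and lies on the object side; the object distance for lens 2 is d_o2 = 19.5 - (-2.917) = 22.417 cm.
Lens 2: 1/d_i2 = 1/f_2 - 1/d_o2 = 1/14 - 1/(22.417) = 0.02682 cm^-1, so d_i2 = 37.287 cm.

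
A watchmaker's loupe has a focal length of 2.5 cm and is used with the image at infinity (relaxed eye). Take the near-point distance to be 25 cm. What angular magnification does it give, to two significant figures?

10

M = D/f = 25/2.5 = 10.000.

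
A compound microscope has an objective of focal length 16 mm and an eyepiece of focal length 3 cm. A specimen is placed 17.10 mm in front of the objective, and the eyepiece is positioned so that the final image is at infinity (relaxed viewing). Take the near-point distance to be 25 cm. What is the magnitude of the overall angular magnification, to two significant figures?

Convert to cm: f_obj = 16 mm = 1.6 cm; d_o = 17.10 mm = 1.71 cm.
Objective: 1/d_i = 1/f_obj - 1/d_o = 1/1.6 - 1/1.71 = 0.04020 cm^-1, so d_i = 24.873 cm.
m_obj = -d_i/d_o = -24.873/1.71 = -14.545.
Eyepiece angular magnification (image at infinity): M_eye = D/f_e = 25/3 = 8.333.
Overall M = m_obj x M_eye = (-14.545)(8.333) = -121.21.
|M| = 121.21.

120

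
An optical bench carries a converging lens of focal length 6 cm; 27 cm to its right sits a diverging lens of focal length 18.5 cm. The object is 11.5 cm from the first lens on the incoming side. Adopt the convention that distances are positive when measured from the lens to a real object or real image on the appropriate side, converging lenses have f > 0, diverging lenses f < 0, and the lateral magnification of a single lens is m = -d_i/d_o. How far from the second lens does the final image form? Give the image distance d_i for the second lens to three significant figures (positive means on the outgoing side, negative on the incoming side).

-8.11 cm

First lens: d_i1 = 1/(1/6 - 1/11.5) = 12.545 cm.
The intermediate image is 12.545 cm to the right of lens 1, so d_o2 = L - d_i1 = 27 - 12.545 = 14.455 cm.
Second lens: d_i2 = 1/(1/(-18.5) - 1/(14.455)) = -8.114 cm.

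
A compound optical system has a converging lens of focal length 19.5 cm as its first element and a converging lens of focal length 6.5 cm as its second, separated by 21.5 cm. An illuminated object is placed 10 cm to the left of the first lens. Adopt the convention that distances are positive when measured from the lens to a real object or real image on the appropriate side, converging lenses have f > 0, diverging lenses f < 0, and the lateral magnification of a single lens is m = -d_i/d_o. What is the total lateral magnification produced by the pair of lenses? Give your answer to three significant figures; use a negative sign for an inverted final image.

-0.376

Lens 1: 1/d_i1 = 1/f_1 - 1/d_o1 = 1/19.5 - 1/10 = -0.04872 cm^-1, so d_i1 = -20.526 cm.
m_1 = -(-20.526)/10 = 2.0526.
The intermediate image is virtual, 20.526 cm to the left of lens 1, so d_o2 = L - d_i1 = 21.5 - (-20.526) = 42.026 cm.
Lens 2: 1/d_i2 = 1/f_2 - 1/d_o2 = 1/6.5 - 1/(42.026) = 0.13005 cm^-1, so d_i2 = 7.689 cm.
m_2 = -(7.689)/(42.026) = -0.1830.
The system's lateral magnification is m_1 m_2 = (2.0526)(-0.1830) = -0.3756.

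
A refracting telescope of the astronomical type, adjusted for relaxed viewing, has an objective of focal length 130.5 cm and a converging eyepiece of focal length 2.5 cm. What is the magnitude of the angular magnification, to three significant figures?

52.2

|M| = f_obj/|f_eye| = 130.5/2.5 = 52.200.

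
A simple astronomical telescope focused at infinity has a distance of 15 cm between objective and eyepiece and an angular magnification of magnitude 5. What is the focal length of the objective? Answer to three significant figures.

In normal adjustment the tube length equals f_obj + f_eye and |M| = f_obj/f_eye.
So f_obj = 5 f_eye and 5 f_eye + f_eye = 15 cm, giving f_eye = 15/6 = 2.500 cm and f_obj = 12.500 cm.

12.5 cm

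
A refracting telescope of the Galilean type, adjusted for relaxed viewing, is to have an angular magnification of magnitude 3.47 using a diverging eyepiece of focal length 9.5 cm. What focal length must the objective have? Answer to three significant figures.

33.0 cm

|M| = f_obj/|f_eye|, so f_obj = |M| x |f_eye| = 3.47 x 9.5 = 32.965 cm.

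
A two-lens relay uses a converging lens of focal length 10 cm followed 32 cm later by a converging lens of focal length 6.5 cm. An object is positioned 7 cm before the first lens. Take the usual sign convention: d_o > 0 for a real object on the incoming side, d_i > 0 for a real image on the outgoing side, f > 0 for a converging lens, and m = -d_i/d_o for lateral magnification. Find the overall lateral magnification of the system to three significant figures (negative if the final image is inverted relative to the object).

First lens: d_i1 = 1/(1/10 - 1/7) = -23.333 cm.
m_1 = -(-23.333)/7 = 3.3333.
With d_i1 < 0 the first image is virtual and lies on the object side; the object distance for lens 2 is d_o2 = 32 - (-23.333) = 55.333 cm.
Second lens: d_i2 = 1/(1/6.5 - 1/(55.333)) = 7.365 cm.
m_2 = -(7.365)/(55.333) = -0.1331.
The system's lateral magnification is m_1 m_2 = (3.3333)(-0.1331) = -0.4437.

-0.444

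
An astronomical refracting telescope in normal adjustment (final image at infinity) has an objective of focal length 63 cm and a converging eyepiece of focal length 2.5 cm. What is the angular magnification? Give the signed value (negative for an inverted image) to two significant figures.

-25

M = -f_obj/f_eye = -63/(2.5) = -25.200.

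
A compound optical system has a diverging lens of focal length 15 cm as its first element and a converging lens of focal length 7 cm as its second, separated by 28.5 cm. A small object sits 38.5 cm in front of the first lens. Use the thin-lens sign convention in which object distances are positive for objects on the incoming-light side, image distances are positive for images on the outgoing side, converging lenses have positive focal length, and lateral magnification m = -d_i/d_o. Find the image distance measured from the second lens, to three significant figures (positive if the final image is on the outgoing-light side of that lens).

8.52 cm

Applying the thin-lens equation to the first lens, 1/(-15) = 1/38.5 + 1/d_i1, which gives d_i1 = -10.794 cm.
With d_i1 < 0 the first image is virtual and lies on the object side; the object distance for lens 2 is d_o2 = 28.5 - (-10.794) = 39.294 cm.
Applying the thin-lens equation again with f_2 = 7 cm and d_o2 = 39.294 cm gives d_i2 = 8.517 cm.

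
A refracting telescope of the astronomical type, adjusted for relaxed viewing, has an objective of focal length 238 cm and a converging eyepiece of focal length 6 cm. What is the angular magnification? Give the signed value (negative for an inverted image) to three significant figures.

M = -f_obj/f_eye = -238/(6) = -39.667.

-39.7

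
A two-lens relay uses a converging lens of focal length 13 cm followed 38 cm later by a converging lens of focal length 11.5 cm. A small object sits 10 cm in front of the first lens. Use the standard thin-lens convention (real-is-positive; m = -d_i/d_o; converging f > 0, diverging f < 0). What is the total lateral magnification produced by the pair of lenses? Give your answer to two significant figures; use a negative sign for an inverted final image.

First lens: d_i1 = 1/(1/13 - 1/10) = -43.333 cm.
m_1 = -(-43.333)/10 = 4.3333.
The intermediate image is virtual, 43.333 cm to the left of lens 1, so d_o2 = L - d_i1 = 38 - (-43.333) = 81.333 cm.
Second lens: d_i2 = 1/(1/11.5 - 1/(81.333)) = 13.394 cm.
m_2 = -(13.394)/(81.333) = -0.1647.
Total m = m_1 x m_2 = (4.3333)(-0.1647) = -0.7136.

-0.71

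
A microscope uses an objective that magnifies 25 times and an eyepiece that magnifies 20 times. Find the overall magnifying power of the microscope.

500

The overall magnification of a compound microscope is the product of the objective and eyepiece magnifications:
M = M_obj x M_eye = 25 x 20 = 500.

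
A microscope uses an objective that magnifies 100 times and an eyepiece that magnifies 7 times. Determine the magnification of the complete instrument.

The overall magnification of a compound microscope is the product of the objective and eyepiece magnifications:
M = M_obj x M_eye = 100 x 7 = 700.

700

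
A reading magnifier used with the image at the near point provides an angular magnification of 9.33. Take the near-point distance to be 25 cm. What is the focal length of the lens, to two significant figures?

3.0 cm

For the image at the near point, M = 1 + D/f.
f = D/(M - 1) = 25/(9.33 - 1) = 3.001 cm.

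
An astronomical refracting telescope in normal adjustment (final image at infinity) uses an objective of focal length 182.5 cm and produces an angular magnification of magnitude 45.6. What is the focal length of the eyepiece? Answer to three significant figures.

4.00 cm

|M| = f_obj/f_eye, so f_eye = f_obj/|M| = 182.5/45.6 = 4.002 cm.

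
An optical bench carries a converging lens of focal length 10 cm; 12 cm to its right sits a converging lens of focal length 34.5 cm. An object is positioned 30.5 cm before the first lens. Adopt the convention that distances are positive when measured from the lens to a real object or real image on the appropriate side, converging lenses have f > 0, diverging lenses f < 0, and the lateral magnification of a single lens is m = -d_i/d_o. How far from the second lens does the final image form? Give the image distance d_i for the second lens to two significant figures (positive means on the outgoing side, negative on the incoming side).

2.7 cm

First lens: d_i1 = 1/(1/10 - 1/30.5) = 14.878 cm.
Since 14.878 cm > 12 cm, the first image lies past the second lens and serves as a virtual object: d_o2 = L - d_i1 = -2.878 cm.
Second lens: d_i2 = 1/(1/34.5 - 1/(-2.878)) = 2.656 cm.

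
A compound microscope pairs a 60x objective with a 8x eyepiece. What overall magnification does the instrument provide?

The overall magnification of a compound microscope is the product of the objective and eyepiece magnifications:
M = M_obj x M_eye = 60 x 8 = 480.

480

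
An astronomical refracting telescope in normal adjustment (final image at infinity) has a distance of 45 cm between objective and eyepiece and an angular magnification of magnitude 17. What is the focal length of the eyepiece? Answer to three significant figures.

In normal adjustment the tube length equals f_obj + f_eye and |M| = f_obj/f_eye.
So f_obj = 17 f_eye and 17 f_eye + f_eye = 45 cm, giving f_eye = 45/18 = 2.500 cm and f_obj = 42.500 cm.

2.50 cm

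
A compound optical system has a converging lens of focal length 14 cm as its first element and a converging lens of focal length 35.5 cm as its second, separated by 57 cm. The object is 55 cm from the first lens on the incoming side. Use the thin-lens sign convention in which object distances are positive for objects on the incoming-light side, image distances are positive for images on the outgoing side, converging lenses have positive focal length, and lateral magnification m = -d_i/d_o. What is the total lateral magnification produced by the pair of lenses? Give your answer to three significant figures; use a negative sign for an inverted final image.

Applying the thin-lens equation to the first lens, 1/14 = 1/55 + 1/d_i1, which gives d_i1 = 18.780 cm.
Its lateral magnification is m_1 = -d_i1/d_o1 = -(18.780)/55 = -0.3415.
The intermediate image is 18.780 cm to the right of lens 1, so d_o2 = L - d_i1 = 57 - 18.780 = 38.220 cm.
Applying the thin-lens equation again with f_2 = 35.5 cm and d_o2 = 38.220 cm gives d_i2 = 498.910 cm.
m_2 = -(498.910)/(38.220) = -13.0538.
Total m = m_1 x m_2 = (-0.3415)(-13.0538) = 4.4574.

4.46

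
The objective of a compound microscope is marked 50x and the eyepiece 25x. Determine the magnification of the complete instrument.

The overall magnification of a compound microscope is the product of the objective and eyepiece magnifications:
M = M_obj x M_eye = 50 x 25 = 1250.

1250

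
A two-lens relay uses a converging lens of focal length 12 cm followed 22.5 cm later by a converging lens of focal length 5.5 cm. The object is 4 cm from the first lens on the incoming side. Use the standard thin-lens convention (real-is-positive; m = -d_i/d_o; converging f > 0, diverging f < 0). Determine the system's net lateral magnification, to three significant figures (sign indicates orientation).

First lens: d_i1 = 1/(1/12 - 1/4) = -6.000 cm.
m_1 = -(-6.000)/4 = 1.5000.
With d_i1 < 0 the first image is virtual and lies on the object side; the object distance for lens 2 is d_o2 = 22.5 - (-6.000) = 28.500 cm.
Second lens: d_i2 = 1/(1/5.5 - 1/(28.500)) = 6.815 cm.
m_2 = -(6.815)/(28.500) = -0.2391.
Overall magnification: m = m_1 m_2 = -0.3587.

-0.359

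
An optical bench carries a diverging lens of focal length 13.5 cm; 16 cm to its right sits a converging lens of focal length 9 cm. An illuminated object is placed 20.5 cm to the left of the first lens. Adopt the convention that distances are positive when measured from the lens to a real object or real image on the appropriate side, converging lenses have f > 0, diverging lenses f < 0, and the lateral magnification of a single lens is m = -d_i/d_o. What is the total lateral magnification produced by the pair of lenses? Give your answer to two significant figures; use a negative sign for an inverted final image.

-0.24

Applying the thin-lens equation to the first lens, 1/(-13.5) = 1/20.5 + 1/d_i1, which gives d_i1 = -8.140 cm.
Its lateral magnification is m_1 = -d_i1/d_o1 = -(-8.140)/20.5 = 0.3971.
With d_i1 < 0 the first image is virtual and lies on the object side; the object distance for lens 2 is d_o2 = 16 - (-8.140) = 24.140 cm.
Applying the thin-lens equation again with f_2 = 9 cm and d_o2 = 24.140 cm gives d_i2 = 14.350 cm.
m_2 = -(14.350)/(24.140) = -0.5945.
The system's lateral magnification is m_1 m_2 = (0.3971)(-0.5945) = -0.2360.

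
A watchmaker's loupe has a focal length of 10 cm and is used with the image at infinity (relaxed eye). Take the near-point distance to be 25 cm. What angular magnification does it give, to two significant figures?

2.5

M = D/f = 25/10 = 2.500.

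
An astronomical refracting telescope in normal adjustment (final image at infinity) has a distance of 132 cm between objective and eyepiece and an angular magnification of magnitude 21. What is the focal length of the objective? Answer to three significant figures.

126 cm

In normal adjustment the tube length equals f_obj + f_eye and |M| = f_obj/f_eye.
So f_obj = 21 f_eye and 21 f_eye + f_eye = 132 cm, giving f_eye = 132/22 = 6.000 cm and f_obj = 126.000 cm.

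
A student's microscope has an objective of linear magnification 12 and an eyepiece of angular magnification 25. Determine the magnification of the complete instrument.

300

The overall magnification of a compound microscope is the product of the objective and eyepiece magnifications:
M = M_obj x M_eye = 12 x 25 = 300.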